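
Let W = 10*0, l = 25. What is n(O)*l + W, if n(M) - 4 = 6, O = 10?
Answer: 250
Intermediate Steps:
n(M) = 10 (n(M) = 4 + 6 = 10)
W = 0
n(O)*l + W = 10*25 + 0 = 250 + 0 = 250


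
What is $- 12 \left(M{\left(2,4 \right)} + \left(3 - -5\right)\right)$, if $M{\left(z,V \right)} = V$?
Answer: $-144$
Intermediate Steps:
$- 12 \left(M{\left(2,4 \right)} + \left(3 - -5\right)\right) = - 12 \left(4 + \left(3 - -5\right)\right) = - 12 \left(4 + \left(3 + 5\right)\right) = - 12 \left(4 + 8\right) = \left(-12\right) 12 = -144$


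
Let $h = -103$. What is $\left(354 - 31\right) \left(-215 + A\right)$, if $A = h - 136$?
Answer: $-146642$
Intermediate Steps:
$A = -239$ ($A = -103 - 136 = -239$)
$\left(354 - 31\right) \left(-215 + A\right) = \left(354 - 31\right) \left(-215 - 239\right) = 323 \left(-454\right) = -146642$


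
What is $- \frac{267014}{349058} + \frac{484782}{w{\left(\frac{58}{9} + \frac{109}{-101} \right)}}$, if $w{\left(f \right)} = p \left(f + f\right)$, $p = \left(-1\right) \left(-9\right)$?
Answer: $\frac{80605264700}{16059961} \approx 5019.0$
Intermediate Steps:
$p = 9$
$w{\left(f \right)} = 18 f$ ($w{\left(f \right)} = 9 \left(f + f\right) = 9 \cdot 2 f = 18 f$)
$- \frac{267014}{349058} + \frac{484782}{w{\left(\frac{58}{9} + \frac{109}{-101} \right)}} = - \frac{267014}{349058} + \frac{484782}{18 \left(\frac{58}{9} + \frac{109}{-101}\right)} = \left(-267014\right) \frac{1}{349058} + \frac{484782}{18 \left(58 \cdot \frac{1}{9} + 109 \left(- \frac{1}{101}\right)\right)} = - \frac{2519}{3293} + \frac{484782}{18 \left(\frac{58}{9} - \frac{109}{101}\right)} = - \frac{2519}{3293} + \frac{484782}{18 \cdot \frac{4877}{909}} = - \frac{2519}{3293} + \frac{484782}{\frac{9754}{101}} = - \frac{2519}{3293} + 484782 \cdot \frac{101}{9754} = - \frac{2519}{3293} + \frac{24481491}{4877} = \frac{80605264700}{16059961}$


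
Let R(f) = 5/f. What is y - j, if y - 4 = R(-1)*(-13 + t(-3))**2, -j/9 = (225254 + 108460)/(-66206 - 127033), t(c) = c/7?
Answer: -320244150/350693 ≈ -913.17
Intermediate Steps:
t(c) = c/7 (t(c) = c*(1/7) = c/7)
j = 111238/7157 (j = -9*(225254 + 108460)/(-66206 - 127033) = -3003426/(-193239) = -3003426*(-1)/193239 = -9*(-111238/64413) = 111238/7157 ≈ 15.543)
y = -43984/49 (y = 4 + (5/(-1))*(-13 + (1/7)*(-3))**2 = 4 + (5*(-1))*(-13 - 3/7)**2 = 4 - 5*(-94/7)**2 = 4 - 5*8836/49 = 4 - 44180/49 = -43984/49 ≈ -897.63)
y - j = -43984/49 - 1*111238/7157 = -43984/49 - 111238/7157 = -320244150/350693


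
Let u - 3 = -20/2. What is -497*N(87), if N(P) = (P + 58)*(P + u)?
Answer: -5765200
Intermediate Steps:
u = -7 (u = 3 - 20/2 = 3 - 20*1/2 = 3 - 10 = -7)
N(P) = (-7 + P)*(58 + P) (N(P) = (P + 58)*(P - 7) = (58 + P)*(-7 + P) = (-7 + P)*(58 + P))
-497*N(87) = -497*(-406 + 87**2 + 51*87) = -497*(-406 + 7569 + 4437) = -497*11600 = -5765200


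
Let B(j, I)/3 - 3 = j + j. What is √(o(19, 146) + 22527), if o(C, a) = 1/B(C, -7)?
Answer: √340811106/123 ≈ 150.09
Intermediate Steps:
B(j, I) = 9 + 6*j (B(j, I) = 9 + 3*(j + j) = 9 + 3*(2*j) = 9 + 6*j)
o(C, a) = 1/(9 + 6*C)
√(o(19, 146) + 22527) = √(1/(3*(3 + 2*19)) + 22527) = √(1/(3*(3 + 38)) + 22527) = √((⅓)/41 + 22527) = √((⅓)*(1/41) + 22527) = √(1/123 + 22527) = √(2770822/123) = √340811106/123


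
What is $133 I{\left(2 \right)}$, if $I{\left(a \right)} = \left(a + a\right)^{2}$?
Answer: $2128$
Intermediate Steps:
$I{\left(a \right)} = 4 a^{2}$ ($I{\left(a \right)} = \left(2 a\right)^{2} = 4 a^{2}$)
$133 I{\left(2 \right)} = 133 \cdot 4 \cdot 2^{2} = 133 \cdot 4 \cdot 4 = 133 \cdot 16 = 2128$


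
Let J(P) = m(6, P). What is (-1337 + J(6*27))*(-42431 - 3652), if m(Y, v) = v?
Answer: 54147525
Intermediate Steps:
J(P) = P
(-1337 + J(6*27))*(-42431 - 3652) = (-1337 + 6*27)*(-42431 - 3652) = (-1337 + 162)*(-46083) = -1175*(-46083) = 54147525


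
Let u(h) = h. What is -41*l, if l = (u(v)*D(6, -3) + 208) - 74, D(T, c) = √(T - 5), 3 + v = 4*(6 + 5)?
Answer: -7175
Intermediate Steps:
v = 41 (v = -3 + 4*(6 + 5) = -3 + 4*11 = -3 + 44 = 41)
D(T, c) = √(-5 + T)
l = 175 (l = (41*√(-5 + 6) + 208) - 74 = (41*√1 + 208) - 74 = (41*1 + 208) - 74 = (41 + 208) - 74 = 249 - 74 = 175)
-41*l = -41*175 = -7175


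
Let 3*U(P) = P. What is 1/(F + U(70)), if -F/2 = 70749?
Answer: -3/424424 ≈ -7.0684e-6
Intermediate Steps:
F = -141498 (F = -2*70749 = -141498)
U(P) = P/3
1/(F + U(70)) = 1/(-141498 + (1/3)*70) = 1/(-141498 + 70/3) = 1/(-424424/3) = -3/424424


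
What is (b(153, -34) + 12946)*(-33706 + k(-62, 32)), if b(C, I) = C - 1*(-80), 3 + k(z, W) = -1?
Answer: -444264090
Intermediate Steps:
k(z, W) = -4 (k(z, W) = -3 - 1 = -4)
b(C, I) = 80 + C (b(C, I) = C + 80 = 80 + C)
(b(153, -34) + 12946)*(-33706 + k(-62, 32)) = ((80 + 153) + 12946)*(-33706 - 4) = (233 + 12946)*(-33710) = 13179*(-33710) = -444264090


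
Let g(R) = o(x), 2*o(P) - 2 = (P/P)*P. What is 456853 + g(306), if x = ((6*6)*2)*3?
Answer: 456962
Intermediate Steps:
x = 216 (x = (36*2)*3 = 72*3 = 216)
o(P) = 1 + P/2 (o(P) = 1 + ((P/P)*P)/2 = 1 + (1*P)/2 = 1 + P/2)
g(R) = 109 (g(R) = 1 + (½)*216 = 1 + 108 = 109)
456853 + g(306) = 456853 + 109 = 456962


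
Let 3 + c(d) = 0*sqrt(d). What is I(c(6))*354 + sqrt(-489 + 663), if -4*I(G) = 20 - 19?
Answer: -177/2 + sqrt(174) ≈ -75.309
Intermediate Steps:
c(d) = -3 (c(d) = -3 + 0*sqrt(d) = -3 + 0 = -3)
I(G) = -1/4 (I(G) = -(20 - 19)/4 = -1/4*1 = -1/4)
I(c(6))*354 + sqrt(-489 + 663) = -1/4*354 + sqrt(-489 + 663) = -177/2 + sqrt(174)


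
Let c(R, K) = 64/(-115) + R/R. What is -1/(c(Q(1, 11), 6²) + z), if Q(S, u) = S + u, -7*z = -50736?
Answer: -115/833571 ≈ -0.00013796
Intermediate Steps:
z = 7248 (z = -⅐*(-50736) = 7248)
c(R, K) = 51/115 (c(R, K) = 64*(-1/115) + 1 = -64/115 + 1 = 51/115)
-1/(c(Q(1, 11), 6²) + z) = -1/(51/115 + 7248) = -1/833571/115 = -1*115/833571 = -115/833571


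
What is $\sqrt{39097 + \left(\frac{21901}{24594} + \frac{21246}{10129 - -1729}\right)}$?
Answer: $\frac{\sqrt{140220985558902522}}{1893738} \approx 197.74$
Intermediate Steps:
$\sqrt{39097 + \left(\frac{21901}{24594} + \frac{21246}{10129 - -1729}\right)} = \sqrt{39097 + \left(21901 \cdot \frac{1}{24594} + \frac{21246}{10129 + 1729}\right)} = \sqrt{39097 + \left(\frac{21901}{24594} + \frac{21246}{11858}\right)} = \sqrt{39097 + \left(\frac{21901}{24594} + 21246 \cdot \frac{1}{11858}\right)} = \sqrt{39097 + \left(\frac{21901}{24594} + \frac{10623}{5929}\right)} = \sqrt{39097 + \frac{391113091}{145817826}} = \sqrt{\frac{5701430656213}{145817826}} = \frac{\sqrt{140220985558902522}}{1893738}$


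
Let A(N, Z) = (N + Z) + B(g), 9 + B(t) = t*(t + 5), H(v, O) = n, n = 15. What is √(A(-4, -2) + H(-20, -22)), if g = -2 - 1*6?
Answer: 2*√6 ≈ 4.8990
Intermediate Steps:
H(v, O) = 15
g = -8 (g = -2 - 6 = -8)
B(t) = -9 + t*(5 + t) (B(t) = -9 + t*(t + 5) = -9 + t*(5 + t))
A(N, Z) = 15 + N + Z (A(N, Z) = (N + Z) + (-9 + (-8)² + 5*(-8)) = (N + Z) + (-9 + 64 - 40) = (N + Z) + 15 = 15 + N + Z)
√(A(-4, -2) + H(-20, -22)) = √((15 - 4 - 2) + 15) = √(9 + 15) = √24 = 2*√6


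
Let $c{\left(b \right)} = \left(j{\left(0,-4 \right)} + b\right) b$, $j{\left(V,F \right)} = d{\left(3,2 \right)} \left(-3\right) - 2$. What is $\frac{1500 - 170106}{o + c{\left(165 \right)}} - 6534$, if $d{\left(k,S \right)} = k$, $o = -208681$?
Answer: $- \frac{1197324108}{183271} \approx -6533.1$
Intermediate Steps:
$j{\left(V,F \right)} = -11$ ($j{\left(V,F \right)} = 3 \left(-3\right) - 2 = -9 - 2 = -11$)
$c{\left(b \right)} = b \left(-11 + b\right)$ ($c{\left(b \right)} = \left(-11 + b\right) b = b \left(-11 + b\right)$)
$\frac{1500 - 170106}{o + c{\left(165 \right)}} - 6534 = \frac{1500 - 170106}{-208681 + 165 \left(-11 + 165\right)} - 6534 = - \frac{168606}{-208681 + 165 \cdot 154} - 6534 = - \frac{168606}{-208681 + 25410} - 6534 = - \frac{168606}{-183271} - 6534 = \left(-168606\right) \left(- \frac{1}{183271}\right) - 6534 = \frac{168606}{183271} - 6534 = - \frac{1197324108}{183271}$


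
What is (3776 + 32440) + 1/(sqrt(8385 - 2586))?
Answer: 36216 + sqrt(5799)/5799 ≈ 36216.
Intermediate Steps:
(3776 + 32440) + 1/(sqrt(8385 - 2586)) = 36216 + 1/(sqrt(5799)) = 36216 + sqrt(5799)/5799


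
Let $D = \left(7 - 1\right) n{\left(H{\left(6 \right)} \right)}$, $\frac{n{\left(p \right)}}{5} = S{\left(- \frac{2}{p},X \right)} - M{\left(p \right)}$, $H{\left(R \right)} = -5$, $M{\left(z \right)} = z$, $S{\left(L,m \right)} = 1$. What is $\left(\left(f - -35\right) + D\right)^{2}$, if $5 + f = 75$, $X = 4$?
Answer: $81225$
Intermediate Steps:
$f = 70$ ($f = -5 + 75 = 70$)
$n{\left(p \right)} = 5 - 5 p$ ($n{\left(p \right)} = 5 \left(1 - p\right) = 5 - 5 p$)
$D = 180$ ($D = \left(7 - 1\right) \left(5 - -25\right) = 6 \left(5 + 25\right) = 6 \cdot 30 = 180$)
$\left(\left(f - -35\right) + D\right)^{2} = \left(\left(70 - -35\right) + 180\right)^{2} = \left(\left(70 + 35\right) + 180\right)^{2} = \left(105 + 180\right)^{2} = 285^{2} = 81225$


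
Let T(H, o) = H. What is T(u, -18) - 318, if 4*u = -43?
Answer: -1315/4 ≈ -328.75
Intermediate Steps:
u = -43/4 (u = (¼)*(-43) = -43/4 ≈ -10.750)
T(u, -18) - 318 = -43/4 - 318 = -1315/4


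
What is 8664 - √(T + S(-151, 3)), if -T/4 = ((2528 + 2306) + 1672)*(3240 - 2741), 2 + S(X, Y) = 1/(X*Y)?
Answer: 8664 - I*√2664839559855/453 ≈ 8664.0 - 3603.6*I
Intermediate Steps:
S(X, Y) = -2 + 1/(X*Y)
T = -12985976 (T = -4*((2528 + 2306) + 1672)*(3240 - 2741) = -4*(4834 + 1672)*499 = -26024*499 = -4*3246494 = -12985976)
8664 - √(T + S(-151, 3)) = 8664 - √(-12985976 + (-2 + 1/(-151*3))) = 8664 - √(-12985976 + (-2 - 1/151*⅓)) = 8664 - √(-12985976 + (-2 - 1/453)) = 8664 - √(-12985976 - 907/453) = 8664 - √(-5882648035/453) = 8664 - I*√2664839559855/453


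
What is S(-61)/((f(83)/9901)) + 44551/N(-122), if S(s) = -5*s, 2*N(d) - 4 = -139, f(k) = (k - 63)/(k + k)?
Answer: 6767204801/270 ≈ 2.5064e+7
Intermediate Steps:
f(k) = (-63 + k)/(2*k) (f(k) = (-63 + k)/((2*k)) = (-63 + k)*(1/(2*k)) = (-63 + k)/(2*k))
N(d) = -135/2 (N(d) = 2 + (½)*(-139) = 2 - 139/2 = -135/2)
S(-61)/((f(83)/9901)) + 44551/N(-122) = (-5*(-61))/((((½)*(-63 + 83)/83)/9901)) + 44551/(-135/2) = 305/((((½)*(1/83)*20)*(1/9901))) + 44551*(-2/135) = 305/(((10/83)*(1/9901))) - 89102/135 = 305/(10/821783) - 89102/135 = 305*(821783/10) - 89102/135 = 50128763/2 - 89102/135 = 6767204801/270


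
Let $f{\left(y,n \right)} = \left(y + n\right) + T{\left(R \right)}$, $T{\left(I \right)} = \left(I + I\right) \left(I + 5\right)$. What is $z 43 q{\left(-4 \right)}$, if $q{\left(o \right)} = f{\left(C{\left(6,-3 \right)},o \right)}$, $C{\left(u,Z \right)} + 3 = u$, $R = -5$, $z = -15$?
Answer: $645$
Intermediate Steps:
$C{\left(u,Z \right)} = -3 + u$
$T{\left(I \right)} = 2 I \left(5 + I\right)$
$f{\left(y,n \right)} = n + y$ ($f{\left(y,n \right)} = \left(y + n\right) + 2 \left(-5\right) \left(5 - 5\right) = \left(n + y\right) + 2 \left(-5\right) 0 = \left(n + y\right) + 0 = n + y$)
$q{\left(o \right)} = 3 + o$ ($q{\left(o \right)} = o + \left(-3 + 6\right) = o + 3 = 3 + o$)
$z 43 q{\left(-4 \right)} = \left(-15\right) 43 \left(3 - 4\right) = \left(-645\right) \left(-1\right) = 645$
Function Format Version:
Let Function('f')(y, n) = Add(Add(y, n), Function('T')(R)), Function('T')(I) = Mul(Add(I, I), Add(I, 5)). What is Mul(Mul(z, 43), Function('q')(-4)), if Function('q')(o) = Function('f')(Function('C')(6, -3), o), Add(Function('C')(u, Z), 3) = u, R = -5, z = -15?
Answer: 645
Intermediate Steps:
Function('C')(u, Z) = Add(-3, u)
Function('T')(I) = Mul(2, I, Add(5, I)) (Function('T')(I) = Mul(Mul(2, I), Add(5, I)) = Mul(2, I, Add(5, I)))
Function('f')(y, n) = Add(n, y) (Function('f')(y, n) = Add(Add(y, n), Mul(2, -5, Add(5, -5))) = Add(Add(n, y), Mul(2, -5, 0)) = Add(Add(n, y), 0) = Add(n, y))
Function('q')(o) = Add(3, o) (Function('q')(o) = Add(o, Add(-3, 6)) = Add(o, 3) = Add(3, o))
Mul(Mul(z, 43), Function('q')(-4)) = Mul(Mul(-15, 43), Add(3, -4)) = Mul(-645, -1) = 645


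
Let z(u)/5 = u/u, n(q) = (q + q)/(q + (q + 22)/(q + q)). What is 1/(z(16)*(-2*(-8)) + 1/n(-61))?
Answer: 14884/1198123 ≈ 0.012423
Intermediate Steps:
n(q) = 2*q/(q + (22 + q)/(2*q)) (n(q) = (2*q)/(q + (22 + q)/((2*q))) = (2*q)/(q + (22 + q)*(1/(2*q))) = (2*q)/(q + (22 + q)/(2*q)) = 2*q/(q + (22 + q)/(2*q)))
z(u) = 5 (z(u) = 5*(u/u) = 5*1 = 5)
1/(z(16)*(-2*(-8)) + 1/n(-61)) = 1/(5*(-2*(-8)) + 1/(4*(-61)**2/(22 - 61 + 2*(-61)**2))) = 1/(5*16 + 1/(4*3721/(22 - 61 + 2*3721))) = 1/(80 + 1/(4*3721/(22 - 61 + 7442))) = 1/(80 + 1/(4*3721/7403)) = 1/(80 + 1/(4*3721*(1/7403))) = 1/(80 + 1/(14884/7403)) = 1/(80 + 7403/14884) = 1/(1198123/14884) = 14884/1198123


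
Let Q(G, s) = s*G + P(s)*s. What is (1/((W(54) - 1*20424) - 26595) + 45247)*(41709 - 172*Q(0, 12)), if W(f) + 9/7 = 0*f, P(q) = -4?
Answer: 248037719755885/109714 ≈ 2.2608e+9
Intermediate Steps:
W(f) = -9/7 (W(f) = -9/7 + 0*f = -9/7 + 0 = -9/7)
Q(G, s) = -4*s + G*s (Q(G, s) = s*G - 4*s = G*s - 4*s = -4*s + G*s)
(1/((W(54) - 1*20424) - 26595) + 45247)*(41709 - 172*Q(0, 12)) = (1/((-9/7 - 1*20424) - 26595) + 45247)*(41709 - 2064*(-4 + 0)) = (1/((-9/7 - 20424) - 26595) + 45247)*(41709 - 2064*(-4)) = (1/(-142977/7 - 26595) + 45247)*(41709 - 172*(-48)) = (1/(-329142/7) + 45247)*(41709 + 8256) = (-7/329142 + 45247)*49965 = (14892688067/329142)*49965 = 248037719755885/109714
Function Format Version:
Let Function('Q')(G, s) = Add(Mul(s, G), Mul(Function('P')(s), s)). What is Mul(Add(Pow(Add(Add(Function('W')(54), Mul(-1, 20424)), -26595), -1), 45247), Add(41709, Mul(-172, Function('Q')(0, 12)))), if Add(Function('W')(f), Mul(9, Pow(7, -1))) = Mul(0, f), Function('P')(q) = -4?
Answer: Rational(248037719755885, 109714) ≈ 2.2608e+9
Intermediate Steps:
Function('W')(f) = Rational(-9, 7) (Function('W')(f) = Add(Rational(-9, 7), Mul(0, f)) = Add(Rational(-9, 7), 0) = Rational(-9, 7))
Function('Q')(G, s) = Add(Mul(-4, s), Mul(G, s)) (Function('Q')(G, s) = Add(Mul(s, G), Mul(-4, s)) = Add(Mul(G, s), Mul(-4, s)) = Add(Mul(-4, s), Mul(G, s)))
Mul(Add(Pow(Add(Add(Function('W')(54), Mul(-1, 20424)), -26595), -1), 45247), Add(41709, Mul(-172, Function('Q')(0, 12)))) = Mul(Add(Pow(Add(Add(Rational(-9, 7), Mul(-1, 20424)), -26595), -1), 45247), Add(41709, Mul(-172, Mul(12, Add(-4, 0))))) = Mul(Add(Pow(Add(Add(Rational(-9, 7), -20424), -26595), -1), 45247), Add(41709, Mul(-172, Mul(12, -4)))) = Mul(Add(Pow(Add(Rational(-142977, 7), -26595), -1), 45247), Add(41709, Mul(-172, -48))) = Mul(Add(Pow(Rational(-329142, 7), -1), 45247), Add(41709, 8256)) = Mul(Add(Rational(-7, 329142), 45247), 49965) = Mul(Rational(14892688067, 329142), 49965) = Rational(248037719755885, 109714)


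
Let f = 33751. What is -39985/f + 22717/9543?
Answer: 385144612/322085793 ≈ 1.1958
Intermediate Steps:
-39985/f + 22717/9543 = -39985/33751 + 22717/9543 = 385144612/322085793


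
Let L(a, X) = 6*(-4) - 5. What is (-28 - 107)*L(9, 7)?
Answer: 3915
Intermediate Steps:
L(a, X) = -29 (L(a, X) = -24 - 5 = -29)
(-28 - 107)*L(9, 7) = (-28 - 107)*(-29) = -135*(-29) = 3915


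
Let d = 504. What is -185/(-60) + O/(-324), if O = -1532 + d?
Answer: 2027/324 ≈ 6.2562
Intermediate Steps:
O = -1028 (O = -1532 + 504 = -1028)
-185/(-60) + O/(-324) = -185/(-60) - 1028/(-324) = -185*(-1/60) - 1028*(-1/324) = 37/12 + 257/81 = 2027/324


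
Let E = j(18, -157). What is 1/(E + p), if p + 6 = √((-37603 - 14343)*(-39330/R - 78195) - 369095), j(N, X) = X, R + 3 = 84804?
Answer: 200327/4991639908794 + √6134765578814755/4991639908794 ≈ 1.5731e-5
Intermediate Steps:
R = 84801 (R = -3 + 84804 = 84801)
E = -157
p = -6 + √6134765578814755/1229 (p = -6 + √((-37603 - 14343)*(-39330/84801 - 78195) - 369095) = -6 + √(-51946*(-39330*1/84801 - 78195) - 369095) = -6 + √(-51946*(-570/1229 - 78195) - 369095) = -6 + √(-51946*(-96102225/1229) - 369095) = -6 + √(4992126179850/1229 - 369095) = -6 + √(4991672562095/1229) = -6 + √6134765578814755/1229 ≈ 63725.)
1/(E + p) = 1/(-157 + (-6 + √6134765578814755/1229)) = 1/(-163 + √6134765578814755/1229)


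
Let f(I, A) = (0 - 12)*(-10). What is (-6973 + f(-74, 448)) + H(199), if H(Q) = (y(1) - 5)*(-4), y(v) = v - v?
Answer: -6833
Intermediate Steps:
y(v) = 0
f(I, A) = 120 (f(I, A) = -12*(-10) = 120)
H(Q) = 20 (H(Q) = (0 - 5)*(-4) = -5*(-4) = 20)
(-6973 + f(-74, 448)) + H(199) = (-6973 + 120) + 20 = -6853 + 20 = -6833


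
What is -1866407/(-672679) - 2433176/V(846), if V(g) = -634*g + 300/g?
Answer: 185966257886791/25436439523523 ≈ 7.3110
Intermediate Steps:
V(g) = -634*g + 300/g
-1866407/(-672679) - 2433176/V(846) = -1866407/(-672679) - 2433176/(-634*846 + 300/846) = -1866407*(-1/672679) - 2433176/(-536364 + 300*(1/846)) = 1866407/672679 - 2433176/(-536364 + 50/141) = 1866407/672679 - 2433176/(-75627274/141) = 1866407/672679 - 2433176*(-141/75627274) = 1866407/672679 + 171538908/37813637 = 185966257886791/25436439523523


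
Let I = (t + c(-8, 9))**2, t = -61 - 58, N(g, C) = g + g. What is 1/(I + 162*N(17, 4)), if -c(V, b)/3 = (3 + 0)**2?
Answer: 1/26824 ≈ 3.7280e-5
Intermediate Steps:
N(g, C) = 2*g
c(V, b) = -27 (c(V, b) = -3*(3 + 0)**2 = -3*3**2 = -3*9 = -27)
t = -119
I = 21316 (I = (-119 - 27)**2 = (-146)**2 = 21316)
1/(I + 162*N(17, 4)) = 1/(21316 + 162*(2*17)) = 1/(21316 + 162*34) = 1/(21316 + 5508) = 1/26824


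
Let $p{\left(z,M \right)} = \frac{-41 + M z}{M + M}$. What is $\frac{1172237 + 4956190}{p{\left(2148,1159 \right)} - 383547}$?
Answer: $- \frac{14205693786}{886572455} \approx -16.023$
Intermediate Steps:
$p{\left(z,M \right)} = \frac{-41 + M z}{2 M}$
$\frac{1172237 + 4956190}{p{\left(2148,1159 \right)} - 383547} = \frac{1172237 + 4956190}{\frac{-41 + 1159 \cdot 2148}{2 \cdot 1159} - 383547} = \frac{6128427}{\frac{1}{2} \cdot \frac{1}{1159} \left(-41 + 2489532\right) - 383547} = \frac{6128427}{\frac{1}{2} \cdot \frac{1}{1159} \cdot 2489491 - 383547} = \frac{6128427}{\frac{2489491}{2318} - 383547} = \frac{6128427}{- \frac{886572455}{2318}} = 6128427 \left(- \frac{2318}{886572455}\right) = - \frac{14205693786}{886572455}$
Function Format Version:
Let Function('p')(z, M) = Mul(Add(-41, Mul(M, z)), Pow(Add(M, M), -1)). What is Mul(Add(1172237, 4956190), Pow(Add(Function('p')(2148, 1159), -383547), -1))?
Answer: Rational(-14205693786, 886572455) ≈ -16.023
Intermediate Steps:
Function('p')(z, M) = Mul(Rational(1, 2), Pow(M, -1), Add(-41, Mul(M, z))) (Function('p')(z, M) = Mul(Add(-41, Mul(M, z)), Pow(Mul(2, M), -1)) = Mul(Add(-41, Mul(M, z)), Mul(Rational(1, 2), Pow(M, -1))) = Mul(Rational(1, 2), Pow(M, -1), Add(-41, Mul(M, z))))
Mul(Add(1172237, 4956190), Pow(Add(Function('p')(2148, 1159), -383547), -1)) = Mul(Add(1172237, 4956190), Pow(Add(Mul(Rational(1, 2), Pow(1159, -1), Add(-41, Mul(1159, 2148))), -383547), -1)) = Mul(6128427, Pow(Add(Mul(Rational(1, 2), Rational(1, 1159), Add(-41, 2489532)), -383547), -1)) = Mul(6128427, Pow(Add(Mul(Rational(1, 2), Rational(1, 1159), 2489491), -383547), -1)) = Mul(6128427, Pow(Add(Rational(2489491, 2318), -383547), -1)) = Mul(6128427, Pow(Rational(-886572455, 2318), -1)) = Mul(6128427, Rational(-2318, 886572455)) = Rational(-14205693786, 886572455)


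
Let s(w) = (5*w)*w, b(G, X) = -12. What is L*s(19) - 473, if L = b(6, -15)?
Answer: -22133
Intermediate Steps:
s(w) = 5*w²
L = -12
L*s(19) - 473 = -60*19² - 473 = -60*361 - 473 = -12*1805 - 473 = -21660 - 473 = -22133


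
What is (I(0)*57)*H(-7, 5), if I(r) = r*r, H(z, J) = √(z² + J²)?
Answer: 0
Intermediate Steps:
H(z, J) = √(J² + z²)
I(r) = r²
(I(0)*57)*H(-7, 5) = (0²*57)*√(5² + (-7)²) = (0*57)*√(25 + 49) = 0*√74 = 0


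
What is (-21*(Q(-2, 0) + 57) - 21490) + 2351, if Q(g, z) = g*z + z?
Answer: -20336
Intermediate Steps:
Q(g, z) = z + g*z
(-21*(Q(-2, 0) + 57) - 21490) + 2351 = (-21*(0*(1 - 2) + 57) - 21490) + 2351 = (-21*(0*(-1) + 57) - 21490) + 2351 = (-21*(0 + 57) - 21490) + 2351 = (-21*57 - 21490) + 2351 = (-1197 - 21490) + 2351 = -22687 + 2351 = -20336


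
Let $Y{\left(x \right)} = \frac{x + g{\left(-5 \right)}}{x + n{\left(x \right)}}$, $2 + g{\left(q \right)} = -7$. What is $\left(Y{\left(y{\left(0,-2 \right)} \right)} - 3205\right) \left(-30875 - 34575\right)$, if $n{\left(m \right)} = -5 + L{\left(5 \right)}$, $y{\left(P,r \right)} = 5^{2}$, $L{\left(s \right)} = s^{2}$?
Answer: $\frac{1887695810}{9} \approx 2.0974 \cdot 10^{8}$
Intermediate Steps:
$y{\left(P,r \right)} = 25$
$n{\left(m \right)} = 20$ ($n{\left(m \right)} = -5 + 5^{2} = -5 + 25 = 20$)
$g{\left(q \right)} = -9$ ($g{\left(q \right)} = -2 - 7 = -9$)
$Y{\left(x \right)} = \frac{-9 + x}{20 + x}$ ($Y{\left(x \right)} = \frac{x - 9}{x + 20} = \frac{-9 + x}{20 + x}$)
$\left(Y{\left(y{\left(0,-2 \right)} \right)} - 3205\right) \left(-30875 - 34575\right) = \left(\frac{-9 + 25}{20 + 25} - 3205\right) \left(-30875 - 34575\right) = \left(\frac{1}{45} \cdot 16 - 3205\right) \left(-65450\right) = \left(\frac{16}{45} - 3205\right) \left(-65450\right) = \left(- \frac{144209}{45}\right) \left(-65450\right) = \frac{1887695810}{9}$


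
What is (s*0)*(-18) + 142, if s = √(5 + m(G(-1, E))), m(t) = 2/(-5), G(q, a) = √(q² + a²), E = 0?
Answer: 142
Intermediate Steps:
G(q, a) = √(a² + q²)
m(t) = -⅖ (m(t) = 2*(-⅕) = -⅖)
s = √115/5 (s = √(5 - ⅖) = √(23/5) = √115/5 ≈ 2.1448)
(s*0)*(-18) + 142 = ((√115/5)*0)*(-18) + 142 = 0*(-18) + 142 = 0 + 142 = 142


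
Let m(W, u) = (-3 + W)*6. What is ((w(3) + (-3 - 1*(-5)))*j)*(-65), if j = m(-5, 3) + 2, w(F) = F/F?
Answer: 8970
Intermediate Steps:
w(F) = 1
m(W, u) = -18 + 6*W
j = -46 (j = (-18 + 6*(-5)) + 2 = (-18 - 30) + 2 = -48 + 2 = -46)
((w(3) + (-3 - 1*(-5)))*j)*(-65) = ((1 + (-3 - 1*(-5)))*(-46))*(-65) = ((1 + (-3 + 5))*(-46))*(-65) = ((1 + 2)*(-46))*(-65) = (3*(-46))*(-65) = -138*(-65) = 8970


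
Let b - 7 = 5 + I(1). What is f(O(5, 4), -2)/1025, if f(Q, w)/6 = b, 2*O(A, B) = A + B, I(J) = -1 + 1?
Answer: 72/1025 ≈ 0.070244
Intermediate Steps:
I(J) = 0
b = 12 (b = 7 + (5 + 0) = 7 + 5 = 12)
O(A, B) = A/2 + B/2 (O(A, B) = (A + B)/2 = A/2 + B/2)
f(Q, w) = 72 (f(Q, w) = 6*12 = 72)
f(O(5, 4), -2)/1025 = 72/1025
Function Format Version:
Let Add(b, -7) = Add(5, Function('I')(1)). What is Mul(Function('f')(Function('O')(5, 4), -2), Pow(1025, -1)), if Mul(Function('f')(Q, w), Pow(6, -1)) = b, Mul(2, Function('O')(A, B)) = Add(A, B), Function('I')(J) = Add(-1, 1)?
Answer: Rational(72, 1025) ≈ 0.070244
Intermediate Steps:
Function('I')(J) = 0
b = 12 (b = Add(7, Add(5, 0)) = Add(7, 5) = 12)
Function('O')(A, B) = Add(Mul(Rational(1, 2), A), Mul(Rational(1, 2), B)) (Function('O')(A, B) = Mul(Rational(1, 2), Add(A, B)) = Add(Mul(Rational(1, 2), A), Mul(Rational(1, 2), B)))
Function('f')(Q, w) = 72 (Function('f')(Q, w) = Mul(6, 12) = 72)
Mul(Function('f')(Function('O')(5, 4), -2), Pow(1025, -1)) = Mul(72, Pow(1025, -1)) = Mul(72, Rational(1, 1025)) = Rational(72, 1025)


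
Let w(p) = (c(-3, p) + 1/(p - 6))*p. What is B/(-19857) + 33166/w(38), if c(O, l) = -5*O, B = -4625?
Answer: 10579504067/181473123 ≈ 58.298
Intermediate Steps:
w(p) = p*(15 + 1/(-6 + p)) (w(p) = (-5*(-3) + 1/(p - 6))*p = (15 + 1/(-6 + p))*p = p*(15 + 1/(-6 + p)))
B/(-19857) + 33166/w(38) = -4625/(-19857) + 33166/((38*(-89 + 15*38)/(-6 + 38))) = -4625*(-1/19857) + 33166/((38*(-89 + 570)/32)) = 4625/19857 + 33166/((38*(1/32)*481)) = 4625/19857 + 33166/(9139/16) = 4625/19857 + 33166*(16/9139) = 4625/19857 + 530656/9139 = 10579504067/181473123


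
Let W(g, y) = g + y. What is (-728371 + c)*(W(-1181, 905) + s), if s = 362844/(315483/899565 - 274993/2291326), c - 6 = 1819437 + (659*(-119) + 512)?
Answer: 84178265959864267039404/52833369157 ≈ 1.5933e+12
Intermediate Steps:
c = 1741534 (c = 6 + (1819437 + (659*(-119) + 512)) = 6 + (1819437 + (-78421 + 512)) = 6 + (1819437 - 77909) = 6 + 1741528 = 1741534)
s = 83099205076328040/52833369157 (s = 362844/(315483*(1/899565) - 274993*1/2291326) = 362844/(105161/299855 - 274993/2291326) = 362844/(158500107471/687065557730) = 362844*(687065557730/158500107471) = 83099205076328040/52833369157 ≈ 1.5729e+6)
(-728371 + c)*(W(-1181, 905) + s) = (-728371 + 1741534)*((-1181 + 905) + 83099205076328040/52833369157) = 1013163*(-276 + 83099205076328040/52833369157) = 1013163*(83084623066440708/52833369157) = 84178265959864267039404/52833369157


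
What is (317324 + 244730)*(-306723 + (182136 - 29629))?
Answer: -86677719664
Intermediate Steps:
(317324 + 244730)*(-306723 + (182136 - 29629)) = 562054*(-306723 + 152507) = 562054*(-154216) = -86677719664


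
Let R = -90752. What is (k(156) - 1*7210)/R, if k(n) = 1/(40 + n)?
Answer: 1413159/17787392 ≈ 0.079447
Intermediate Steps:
(k(156) - 1*7210)/R = (1/(40 + 156) - 1*7210)/(-90752) = (1/196 - 7210)*(-1/90752) = -1413159/196*(-1/90752) = 1413159/17787392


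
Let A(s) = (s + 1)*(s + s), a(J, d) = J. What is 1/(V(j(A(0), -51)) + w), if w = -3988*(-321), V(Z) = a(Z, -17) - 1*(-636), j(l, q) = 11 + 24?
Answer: 1/1280819 ≈ 7.8075e-7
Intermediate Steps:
A(s) = 2*s*(1 + s) (A(s) = (1 + s)*(2*s) = 2*s*(1 + s))
j(l, q) = 35
V(Z) = 636 + Z (V(Z) = Z - 1*(-636) = Z + 636 = 636 + Z)
w = 1280148
1/(V(j(A(0), -51)) + w) = 1/((636 + 35) + 1280148) = 1/(671 + 1280148) = 1/1280819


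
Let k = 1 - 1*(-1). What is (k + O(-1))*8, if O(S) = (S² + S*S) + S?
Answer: 24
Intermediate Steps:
O(S) = S + 2*S² (O(S) = (S² + S²) + S = 2*S² + S = S + 2*S²)
k = 2 (k = 1 + 1 = 2)
(k + O(-1))*8 = (2 - (1 + 2*(-1)))*8 = (2 - (1 - 2))*8 = (2 - 1*(-1))*8 = (2 + 1)*8 = 3*8 = 24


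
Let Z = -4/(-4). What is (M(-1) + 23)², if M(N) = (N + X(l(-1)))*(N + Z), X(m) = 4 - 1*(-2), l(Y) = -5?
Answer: 529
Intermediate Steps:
X(m) = 6 (X(m) = 4 + 2 = 6)
Z = 1 (Z = -4*(-¼) = 1)
M(N) = (1 + N)*(6 + N) (M(N) = (N + 6)*(N + 1) = (6 + N)*(1 + N) = (1 + N)*(6 + N))
(M(-1) + 23)² = ((6 + (-1)² + 7*(-1)) + 23)² = ((6 + 1 - 7) + 23)² = (0 + 23)² = 23² = 529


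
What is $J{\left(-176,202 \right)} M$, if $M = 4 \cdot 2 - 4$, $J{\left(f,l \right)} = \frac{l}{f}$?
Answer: $- \frac{101}{22} \approx -4.5909$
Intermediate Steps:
$M = 4$ ($M = 8 - 4 = 4$)
$J{\left(-176,202 \right)} M = \frac{202}{-176} \cdot 4 = 202 \left(- \frac{1}{176}\right) 4 = \left(- \frac{101}{88}\right) 4 = - \frac{101}{22}$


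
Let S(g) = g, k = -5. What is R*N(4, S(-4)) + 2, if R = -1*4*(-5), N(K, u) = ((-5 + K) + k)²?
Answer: 722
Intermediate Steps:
N(K, u) = (-10 + K)² (N(K, u) = ((-5 + K) - 5)² = (-10 + K)²)
R = 20 (R = -4*(-5) = 20)
R*N(4, S(-4)) + 2 = 20*(-10 + 4)² + 2 = 20*(-6)² + 2 = 20*36 + 2 = 720 + 2 = 722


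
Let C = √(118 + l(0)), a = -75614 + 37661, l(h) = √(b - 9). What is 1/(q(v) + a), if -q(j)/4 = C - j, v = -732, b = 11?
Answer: -1/(40881 + 4*√(118 + √2)) ≈ -2.4435e-5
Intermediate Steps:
l(h) = √2 (l(h) = √(11 - 9) = √2)
a = -37953
C = √(118 + √2) ≈ 10.928
q(j) = -4*√(118 + √2) + 4*j (q(j) = -4*(√(118 + √2) - j) = -4*√(118 + √2) + 4*j)
1/(q(v) + a) = 1/((-4*√(118 + √2) + 4*(-732)) - 37953) = 1/((-4*√(118 + √2) - 2928) - 37953) = 1/((-2928 - 4*√(118 + √2)) - 37953) = 1/(-40881 - 4*√(118 + √2))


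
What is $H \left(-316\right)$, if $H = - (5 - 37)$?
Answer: $-10112$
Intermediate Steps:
$H = 32$ ($H = \left(-1\right) \left(-32\right) = 32$)
$H \left(-316\right) = 32 \left(-316\right) = -10112$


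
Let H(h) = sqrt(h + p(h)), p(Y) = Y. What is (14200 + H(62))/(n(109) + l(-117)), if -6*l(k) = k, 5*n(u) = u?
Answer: 142000/413 + 20*sqrt(31)/413 ≈ 344.10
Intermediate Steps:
n(u) = u/5
l(k) = -k/6
H(h) = sqrt(2)*sqrt(h) (H(h) = sqrt(h + h) = sqrt(2*h) = sqrt(2)*sqrt(h))
(14200 + H(62))/(n(109) + l(-117)) = (14200 + sqrt(2)*sqrt(62))/((1/5)*109 - 1/6*(-117)) = (14200 + 2*sqrt(31))/(109/5 + 39/2) = (14200 + 2*sqrt(31))/(413/10) = (14200 + 2*sqrt(31))*(10/413) = 142000/413 + 20*sqrt(31)/413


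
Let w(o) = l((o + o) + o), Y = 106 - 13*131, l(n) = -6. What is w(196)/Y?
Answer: 6/1597 ≈ 0.0037570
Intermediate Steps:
Y = -1597 (Y = 106 - 1703 = -1597)
w(o) = -6
w(196)/Y = -6/(-1597) = -6*(-1/1597) = 6/1597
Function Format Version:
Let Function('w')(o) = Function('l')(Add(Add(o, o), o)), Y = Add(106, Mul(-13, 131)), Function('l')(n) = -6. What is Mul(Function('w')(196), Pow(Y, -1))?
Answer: Rational(6, 1597) ≈ 0.0037570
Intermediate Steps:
Y = -1597 (Y = Add(106, -1703) = -1597)
Function('w')(o) = -6
Mul(Function('w')(196), Pow(Y, -1)) = Mul(-6, Pow(-1597, -1)) = Mul(-6, Rational(-1, 1597)) = Rational(6, 1597)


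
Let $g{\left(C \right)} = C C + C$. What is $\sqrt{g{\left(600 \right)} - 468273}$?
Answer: $i \sqrt{107673} \approx 328.14 i$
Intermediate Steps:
$g{\left(C \right)} = C + C^{2}$ ($g{\left(C \right)} = C^{2} + C = C + C^{2}$)
$\sqrt{g{\left(600 \right)} - 468273} = \sqrt{600 \left(1 + 600\right) - 468273} = \sqrt{600 \cdot 601 - 468273} = \sqrt{360600 - 468273} = \sqrt{-107673} = i \sqrt{107673}$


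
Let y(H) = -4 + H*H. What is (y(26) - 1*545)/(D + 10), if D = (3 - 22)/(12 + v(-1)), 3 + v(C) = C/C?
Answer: 1270/81 ≈ 15.679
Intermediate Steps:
v(C) = -2 (v(C) = -3 + C/C = -3 + 1 = -2)
D = -19/10 (D = (3 - 22)/(12 - 2) = -19/10 ≈ -1.9000)
y(H) = -4 + H²
(y(26) - 1*545)/(D + 10) = ((-4 + 26²) - 1*545)/(-19/10 + 10) = ((-4 + 676) - 545)/(81/10) = (672 - 545)*(10/81) = 127*(10/81) = 1270/81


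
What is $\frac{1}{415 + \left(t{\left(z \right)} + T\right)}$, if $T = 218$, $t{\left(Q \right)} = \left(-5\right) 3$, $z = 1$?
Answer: $\frac{1}{618} \approx 0.0016181$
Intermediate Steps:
$t{\left(Q \right)} = -15$
$\frac{1}{415 + \left(t{\left(z \right)} + T\right)} = \frac{1}{415 + \left(-15 + 218\right)} = \frac{1}{415 + 203} = \frac{1}{618}$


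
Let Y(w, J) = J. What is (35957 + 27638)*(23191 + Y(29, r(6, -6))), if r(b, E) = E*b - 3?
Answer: 1472351440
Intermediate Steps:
r(b, E) = -3 + E*b
(35957 + 27638)*(23191 + Y(29, r(6, -6))) = (35957 + 27638)*(23191 + (-3 - 6*6)) = 63595*(23191 + (-3 - 36)) = 63595*(23191 - 39) = 63595*23152 = 1472351440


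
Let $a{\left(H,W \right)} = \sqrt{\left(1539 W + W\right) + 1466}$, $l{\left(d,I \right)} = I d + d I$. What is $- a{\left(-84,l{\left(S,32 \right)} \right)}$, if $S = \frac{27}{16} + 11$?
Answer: $- \sqrt{1251946} \approx -1118.9$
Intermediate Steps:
$S = \frac{203}{16}$ ($S = 27 \cdot \frac{1}{16} + 11 = \frac{27}{16} + 11 = \frac{203}{16} \approx 12.688$)
$l{\left(d,I \right)} = 2 I d$ ($l{\left(d,I \right)} = I d + I d = 2 I d$)
$a{\left(H,W \right)} = \sqrt{1466 + 1540 W}$ ($a{\left(H,W \right)} = \sqrt{1540 W + 1466} = \sqrt{1466 + 1540 W}$)
$- a{\left(-84,l{\left(S,32 \right)} \right)} = - \sqrt{1466 + 1540 \cdot 2 \cdot 32 \cdot \frac{203}{16}} = - \sqrt{1466 + 1540 \cdot 812} = - \sqrt{1466 + 1250480} = - \sqrt{1251946}$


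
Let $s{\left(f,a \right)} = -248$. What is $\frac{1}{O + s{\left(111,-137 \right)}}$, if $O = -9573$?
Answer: $- \frac{1}{9821} \approx -0.00010182$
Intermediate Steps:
$\frac{1}{O + s{\left(111,-137 \right)}} = \frac{1}{-9573 - 248} = \frac{1}{-9821} = - \frac{1}{9821}$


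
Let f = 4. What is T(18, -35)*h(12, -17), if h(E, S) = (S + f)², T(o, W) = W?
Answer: -5915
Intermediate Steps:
h(E, S) = (4 + S)² (h(E, S) = (S + 4)² = (4 + S)²)
T(18, -35)*h(12, -17) = -35*(4 - 17)² = -35*(-13)² = -35*169 = -5915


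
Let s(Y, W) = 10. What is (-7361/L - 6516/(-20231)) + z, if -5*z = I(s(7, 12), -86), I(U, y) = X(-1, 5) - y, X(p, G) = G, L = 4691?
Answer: -9227998686/474518105 ≈ -19.447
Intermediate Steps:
I(U, y) = 5 - y
z = -91/5 (z = -(5 - 1*(-86))/5 = -(5 + 86)/5 = -⅕*91 = -91/5 ≈ -18.200)
(-7361/L - 6516/(-20231)) + z = (-7361/4691 - 6516/(-20231)) - 91/5 = (-7361*1/4691 - 6516*(-1/20231)) - 91/5 = (-7361/4691 + 6516/20231) - 91/5 = -118353835/94903621 - 91/5 = -9227998686/474518105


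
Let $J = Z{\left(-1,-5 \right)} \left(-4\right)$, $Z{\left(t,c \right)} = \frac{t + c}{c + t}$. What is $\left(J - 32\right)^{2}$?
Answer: $1296$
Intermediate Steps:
$Z{\left(t,c \right)} = 1$ ($Z{\left(t,c \right)} = \frac{c + t}{c + t} = 1$)
$J = -4$ ($J = 1 \left(-4\right) = -4$)
$\left(J - 32\right)^{2} = \left(-4 - 32\right)^{2} = \left(-36\right)^{2} = 1296$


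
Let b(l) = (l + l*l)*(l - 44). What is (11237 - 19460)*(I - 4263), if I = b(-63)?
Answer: 3471791715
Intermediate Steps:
b(l) = (-44 + l)*(l + l²) (b(l) = (l + l²)*(-44 + l) = (-44 + l)*(l + l²))
I = -417942 (I = -63*(-44 + (-63)² - 43*(-63)) = -63*(-44 + 3969 + 2709) = -63*6634 = -417942)
(11237 - 19460)*(I - 4263) = (11237 - 19460)*(-417942 - 4263) = -8223*(-422205) = 3471791715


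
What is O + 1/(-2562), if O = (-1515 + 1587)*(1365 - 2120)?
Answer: -139270321/2562 ≈ -54360.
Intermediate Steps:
O = -54360 (O = 72*(-755) = -54360)
O + 1/(-2562) = -54360 + 1/(-2562) = -54360 - 1/2562 = -139270321/2562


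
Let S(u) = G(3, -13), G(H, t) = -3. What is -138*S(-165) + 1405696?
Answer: 1406110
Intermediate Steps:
S(u) = -3
-138*S(-165) + 1405696 = -138*(-3) + 1405696 = 414 + 1405696 = 1406110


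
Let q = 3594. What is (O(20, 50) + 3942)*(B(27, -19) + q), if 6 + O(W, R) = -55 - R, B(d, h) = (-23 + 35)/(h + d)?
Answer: 27548721/2 ≈ 1.3774e+7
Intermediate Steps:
B(d, h) = 12/(d + h)
O(W, R) = -61 - R (O(W, R) = -6 + (-55 - R) = -61 - R)
(O(20, 50) + 3942)*(B(27, -19) + q) = ((-61 - 1*50) + 3942)*(12/(27 - 19) + 3594) = ((-61 - 50) + 3942)*(12/8 + 3594) = (-111 + 3942)*(12*(⅛) + 3594) = 3831*(3/2 + 3594) = 3831*(7191/2) = 27548721/2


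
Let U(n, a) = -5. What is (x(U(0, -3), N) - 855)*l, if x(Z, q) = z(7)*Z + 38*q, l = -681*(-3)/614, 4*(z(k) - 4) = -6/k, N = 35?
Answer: 13044555/8596 ≈ 1517.5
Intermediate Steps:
z(k) = 4 - 3/(2*k) (z(k) = 4 + (-6/k)/4 = 4 - 3/(2*k))
l = 2043/614 (l = 2043*(1/614) = 2043/614 ≈ 3.3274)
x(Z, q) = 38*q + 53*Z/14 (x(Z, q) = (4 - 3/2/7)*Z + 38*q = (4 - 3/2*⅐)*Z + 38*q = (4 - 3/14)*Z + 38*q = 53*Z/14 + 38*q = 38*q + 53*Z/14)
(x(U(0, -3), N) - 855)*l = ((38*35 + (53/14)*(-5)) - 855)*(2043/614) = ((1330 - 265/14) - 855)*(2043/614) = (18355/14 - 855)*(2043/614) = (6385/14)*(2043/614) = 13044555/8596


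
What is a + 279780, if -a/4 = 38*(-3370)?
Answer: 792020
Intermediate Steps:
a = 512240 (a = -152*(-3370) = -4*(-128060) = 512240)
a + 279780 = 512240 + 279780 = 792020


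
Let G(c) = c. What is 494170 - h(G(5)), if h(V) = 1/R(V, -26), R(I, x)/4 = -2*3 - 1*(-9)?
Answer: 5930039/12 ≈ 4.9417e+5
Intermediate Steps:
R(I, x) = 12 (R(I, x) = 4*(-2*3 - 1*(-9)) = 4*(-6 + 9) = 4*3 = 12)
h(V) = 1/12
494170 - h(G(5)) = 494170 - 1*1/12 = 494170 - 1/12 = 5930039/12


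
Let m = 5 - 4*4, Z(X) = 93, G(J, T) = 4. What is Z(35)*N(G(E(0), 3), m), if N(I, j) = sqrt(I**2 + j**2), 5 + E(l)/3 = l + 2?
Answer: 93*sqrt(137) ≈ 1088.5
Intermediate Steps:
E(l) = -9 + 3*l (E(l) = -15 + 3*(l + 2) = -15 + 3*(2 + l) = -15 + (6 + 3*l) = -9 + 3*l)
m = -11 (m = 5 - 1*16 = 5 - 16 = -11)
Z(35)*N(G(E(0), 3), m) = 93*sqrt(4**2 + (-11)**2) = 93*sqrt(16 + 121) = 93*sqrt(137)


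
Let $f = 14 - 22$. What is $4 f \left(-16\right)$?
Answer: $512$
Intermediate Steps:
$f = -8$
$4 f \left(-16\right) = 4 \left(-8\right) \left(-16\right) = \left(-32\right) \left(-16\right) = 512$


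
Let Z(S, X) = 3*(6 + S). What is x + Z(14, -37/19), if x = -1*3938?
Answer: -3878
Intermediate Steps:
Z(S, X) = 18 + 3*S
x = -3938
x + Z(14, -37/19) = -3938 + (18 + 3*14) = -3938 + (18 + 42) = -3938 + 60 = -3878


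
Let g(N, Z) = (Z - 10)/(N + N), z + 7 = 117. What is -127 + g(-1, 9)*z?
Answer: -72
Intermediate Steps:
z = 110 (z = -7 + 117 = 110)
g(N, Z) = (-10 + Z)/(2*N) (g(N, Z) = (-10 + Z)/((2*N)) = (-10 + Z)*(1/(2*N)) = (-10 + Z)/(2*N))
-127 + g(-1, 9)*z = -127 + ((1/2)*(-10 + 9)/(-1))*110 = -127 + ((1/2)*(-1)*(-1))*110 = -127 + (1/2)*110 = -127 + 55 = -72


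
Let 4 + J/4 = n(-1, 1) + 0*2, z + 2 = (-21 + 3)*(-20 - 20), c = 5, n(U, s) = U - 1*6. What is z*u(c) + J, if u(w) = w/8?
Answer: 1619/4 ≈ 404.75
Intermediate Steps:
n(U, s) = -6 + U (n(U, s) = U - 6 = -6 + U)
z = 718 (z = -2 + (-21 + 3)*(-20 - 20) = -2 - 18*(-40) = -2 + 720 = 718)
J = -44 (J = -16 + 4*((-6 - 1) + 0*2) = -16 + 4*(-7 + 0) = -16 + 4*(-7) = -16 - 28 = -44)
u(w) = w/8 (u(w) = w*(⅛) = w/8)
z*u(c) + J = 718*((⅛)*5) - 44 = 718*(5/8) - 44 = 1795/4 - 44 = 1619/4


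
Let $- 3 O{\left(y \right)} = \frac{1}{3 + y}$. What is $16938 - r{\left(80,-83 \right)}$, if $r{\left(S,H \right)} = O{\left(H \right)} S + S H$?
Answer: $\frac{70733}{3} \approx 23578.0$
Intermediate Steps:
$O{\left(y \right)} = - \frac{1}{3 \left(3 + y\right)}$
$r{\left(S,H \right)} = H S - \frac{S}{9 + 3 H}$ ($r{\left(S,H \right)} = - \frac{1}{9 + 3 H} S + S H = - \frac{S}{9 + 3 H} + H S = H S - \frac{S}{9 + 3 H}$)
$16938 - r{\left(80,-83 \right)} = 16938 - \frac{1}{3} \cdot 80 \frac{1}{3 - 83} \left(-1 + 3 \left(-83\right) \left(3 - 83\right)\right) = 16938 - \frac{1}{3} \cdot 80 \frac{1}{-80} \left(-1 + 3 \left(-83\right) \left(-80\right)\right) = 16938 - \frac{1}{3} \cdot 80 \left(- \frac{1}{80}\right) \left(-1 + 19920\right) = 16938 - \frac{1}{3} \cdot 80 \left(- \frac{1}{80}\right) 19919 = 16938 - - \frac{19919}{3} = 16938 + \frac{19919}{3} = \frac{70733}{3}$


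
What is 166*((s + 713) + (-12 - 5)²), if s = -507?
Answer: 82170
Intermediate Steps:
166*((s + 713) + (-12 - 5)²) = 166*((-507 + 713) + (-12 - 5)²) = 166*(206 + (-17)²) = 166*(206 + 289) = 166*495 = 82170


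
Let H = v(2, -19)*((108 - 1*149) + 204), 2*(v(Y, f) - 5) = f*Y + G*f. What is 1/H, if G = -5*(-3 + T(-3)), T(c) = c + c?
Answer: -2/143929 ≈ -1.3896e-5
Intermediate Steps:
T(c) = 2*c
G = 45 (G = -5*(-3 + 2*(-3)) = -5*(-3 - 6) = -5*(-9) = 45)
v(Y, f) = 5 + 45*f/2 + Y*f/2 (v(Y, f) = 5 + (f*Y + 45*f)/2 = 5 + (Y*f + 45*f)/2 = 5 + (45*f + Y*f)/2 = 5 + (45*f/2 + Y*f/2) = 5 + 45*f/2 + Y*f/2)
H = -143929/2 (H = (5 + (45/2)*(-19) + (½)*2*(-19))*((108 - 1*149) + 204) = (5 - 855/2 - 19)*((108 - 149) + 204) = -883*(-41 + 204)/2 = -883/2*163 = -143929/2 ≈ -71965.)
1/H = 1/(-143929/2) = -2/143929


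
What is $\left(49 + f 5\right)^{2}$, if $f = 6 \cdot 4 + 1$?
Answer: $30276$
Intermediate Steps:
$f = 25$ ($f = 24 + 1 = 25$)
$\left(49 + f 5\right)^{2} = \left(49 + 25 \cdot 5\right)^{2} = \left(49 + 125\right)^{2} = 174^{2} = 30276$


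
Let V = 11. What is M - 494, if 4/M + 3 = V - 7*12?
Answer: -9387/19 ≈ -494.05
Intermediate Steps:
M = -1/19 (M = 4/(-3 + (11 - 7*12)) = 4/(-3 + (11 - 84)) = 4/(-3 - 73) = 4/(-76) = 4*(-1/76) = -1/19 ≈ -0.052632)
M - 494 = -1/19 - 494 = -9387/19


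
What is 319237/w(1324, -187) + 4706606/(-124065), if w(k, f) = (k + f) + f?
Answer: 7026972541/23572350 ≈ 298.10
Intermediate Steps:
w(k, f) = k + 2*f (w(k, f) = (f + k) + f = k + 2*f)
319237/w(1324, -187) + 4706606/(-124065) = 319237/(1324 + 2*(-187)) + 4706606/(-124065) = 319237/(1324 - 374) + 4706606*(-1/124065) = 319237/950 - 4706606/124065 = 7026972541/23572350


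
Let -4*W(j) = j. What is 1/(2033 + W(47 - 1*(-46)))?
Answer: 4/8039 ≈ 0.00049757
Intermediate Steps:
W(j) = -j/4
1/(2033 + W(47 - 1*(-46))) = 1/(2033 - (47 - 1*(-46))/4) = 1/(2033 - (47 + 46)/4) = 1/(2033 - 1/4*93) = 1/(2033 - 93/4) = 1/(8039/4) = 4/8039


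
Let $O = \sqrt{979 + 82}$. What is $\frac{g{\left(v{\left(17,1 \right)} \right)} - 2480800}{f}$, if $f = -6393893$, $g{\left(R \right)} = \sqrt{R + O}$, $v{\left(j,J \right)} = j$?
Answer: $\frac{2480800}{6393893} - \frac{\sqrt{17 + \sqrt{1061}}}{6393893} \approx 0.38799$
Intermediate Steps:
$O = \sqrt{1061} \approx 32.573$
$g{\left(R \right)} = \sqrt{R + \sqrt{1061}}$
$\frac{g{\left(v{\left(17,1 \right)} \right)} - 2480800}{f} = \frac{\sqrt{17 + \sqrt{1061}} - 2480800}{-6393893} = \left(-2480800 + \sqrt{17 + \sqrt{1061}}\right) \left(- \frac{1}{6393893}\right) = \frac{2480800}{6393893} - \frac{\sqrt{17 + \sqrt{1061}}}{6393893}$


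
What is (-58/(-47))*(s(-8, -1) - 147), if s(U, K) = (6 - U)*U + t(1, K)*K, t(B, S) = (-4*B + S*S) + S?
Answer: -14790/47 ≈ -314.68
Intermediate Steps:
t(B, S) = S + S² - 4*B (t(B, S) = (-4*B + S²) + S = (S² - 4*B) + S = S + S² - 4*B)
s(U, K) = K*(-4 + K + K²) + U*(6 - U) (s(U, K) = (6 - U)*U + (K + K² - 4*1)*K = U*(6 - U) + (K + K² - 4)*K = U*(6 - U) + (-4 + K + K²)*K = U*(6 - U) + K*(-4 + K + K²) = K*(-4 + K + K²) + U*(6 - U))
(-58/(-47))*(s(-8, -1) - 147) = (-58/(-47))*((-1*(-8)² + 6*(-8) - (-4 - 1 + (-1)²)) - 147) = (-58*(-1/47))*((-1*64 - 48 - (-4 - 1 + 1)) - 147) = 58*((-64 - 48 - 1*(-4)) - 147)/47 = 58*((-64 - 48 + 4) - 147)/47 = 58*(-108 - 147)/47 = (58/47)*(-255) = -14790/47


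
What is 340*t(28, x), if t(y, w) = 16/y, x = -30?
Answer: 1360/7 ≈ 194.29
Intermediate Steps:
340*t(28, x) = 340*(16/28) = 340*(16*(1/28)) = 340*(4/7) = 1360/7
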